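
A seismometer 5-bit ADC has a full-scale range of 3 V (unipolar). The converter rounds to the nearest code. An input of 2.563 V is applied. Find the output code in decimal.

code 27

LSB = 3 V / 32 = 93.750 mV.
(V_in − V_low)/LSB = (2.563 − 0) / 0.09375 = 27.339.
round(27.339) = 27.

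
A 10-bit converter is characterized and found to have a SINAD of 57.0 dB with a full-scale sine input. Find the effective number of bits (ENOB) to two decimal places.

9.18 bits

ENOB = (SINAD − 1.76) / 6.02 = (57.0 − 1.76)/6.02 = 9.176.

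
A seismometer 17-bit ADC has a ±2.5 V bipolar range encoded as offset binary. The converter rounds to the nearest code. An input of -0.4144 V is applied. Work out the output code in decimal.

code 54673

With 131072 levels over 5 V, one step is 38.15 µV.
(-0.4144 − (−2.5)) / 3.8147e-05 = 54672.753 LSBs.
round(54672.753) = 54673.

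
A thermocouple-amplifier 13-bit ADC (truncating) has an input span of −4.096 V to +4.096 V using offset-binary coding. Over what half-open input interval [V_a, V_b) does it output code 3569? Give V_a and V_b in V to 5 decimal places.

[-0.52700 V, -0.52600 V)

LSB = 8.192/2^13 = 1.000 mV.
V_a = V_low + 3569·LSB = -0.527 V; V_b = V_low + 3570·LSB = -0.526 V.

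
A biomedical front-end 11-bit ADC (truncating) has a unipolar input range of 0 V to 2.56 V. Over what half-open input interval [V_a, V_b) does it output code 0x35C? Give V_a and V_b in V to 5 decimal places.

[1.07500 V, 1.07625 V)

LSB = 2.56/2^11 = 1.250 mV.
Code 0x35C = 860 decimal.
V_a = V_low + 860·LSB = 1.075 V; V_b = V_low + 861·LSB = 1.07625 V.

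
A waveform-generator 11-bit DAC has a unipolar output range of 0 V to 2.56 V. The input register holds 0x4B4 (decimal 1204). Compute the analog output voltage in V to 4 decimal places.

LSB = 2.56 V / 2^11 = 1.250 mV.
Code 0x4B4 = 1204 decimal.
V_out = 0 + 1204 × 0.00125 V = 1.505 V.

1.5050 V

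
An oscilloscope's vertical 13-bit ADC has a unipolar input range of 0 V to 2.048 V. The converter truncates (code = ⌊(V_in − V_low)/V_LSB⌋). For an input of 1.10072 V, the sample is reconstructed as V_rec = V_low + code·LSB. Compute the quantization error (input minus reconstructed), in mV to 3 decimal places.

LSB = 2.048/2^13 = 250.00 µV.
(V_in − V_low)/LSB = (1.10072 − 0)/0.00025 = 4402.8800 → code 4402 (floor).
Reconstructed: 1.1005 V.
Error = 1.10072 − 1.1005 = 0.00022 V = 0.220 mV.

0.220 mV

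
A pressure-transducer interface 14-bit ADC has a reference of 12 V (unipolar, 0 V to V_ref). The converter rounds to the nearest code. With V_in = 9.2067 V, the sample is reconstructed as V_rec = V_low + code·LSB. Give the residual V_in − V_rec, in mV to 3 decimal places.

One LSB is 12 V / 16384 = 0.732 mV.
Scaled input = 12570.2144 LSBs, so code = 12570.
Code 12570 maps back to 0 + 12570×0.000732422 V = 9.206543 V.
Error = 9.2067 − 9.206543 = 0.000157031 V = 0.157 mV.

0.157 mV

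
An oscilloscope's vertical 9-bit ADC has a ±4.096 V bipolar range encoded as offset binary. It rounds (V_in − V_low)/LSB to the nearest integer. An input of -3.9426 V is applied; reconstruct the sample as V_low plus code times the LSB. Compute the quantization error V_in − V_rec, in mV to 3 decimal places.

One LSB is 8.192 V / 512 = 16.000 mV.
Scaled input = 9.5875 LSBs, so code = 10.
Code 10 maps back to (−4.096) + 10×0.016 V = -3.936 V.
Error = -3.9426 − (−3.936) = -0.0066 V = -6.600 mV.

-6.600 mV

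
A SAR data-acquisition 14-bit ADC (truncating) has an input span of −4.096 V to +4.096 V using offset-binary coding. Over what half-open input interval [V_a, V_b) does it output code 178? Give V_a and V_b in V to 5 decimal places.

LSB = 8.192/2^14 = 0.500 mV.
V_a = V_low + 178·LSB = -4.007 V; V_b = V_low + 179·LSB = -4.0065 V.

[-4.00700 V, -4.00650 V)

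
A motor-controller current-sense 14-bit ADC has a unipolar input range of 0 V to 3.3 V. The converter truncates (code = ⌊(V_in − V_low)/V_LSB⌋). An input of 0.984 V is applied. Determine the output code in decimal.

With 16384 levels over 3.3 V, one step is 201.42 µV.
(0.984 − 0) / 0.000201416 = 4885.411 LSBs.
So the output code is 4885.

code 4885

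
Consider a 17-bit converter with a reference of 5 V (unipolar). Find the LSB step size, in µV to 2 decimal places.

38.15 µV

Full-scale span = 5 V.
LSB = 5 / 2^17 = 5 / 131072 = 3.8147e-05 V = 38.15 µV.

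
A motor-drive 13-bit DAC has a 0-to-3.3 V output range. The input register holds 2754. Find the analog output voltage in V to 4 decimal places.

LSB = 3.3 V / 2^13 = 402.83 µV.
V_out = 0 + 2754 × 0.000402832 V = 1.1094 V.

1.1094 V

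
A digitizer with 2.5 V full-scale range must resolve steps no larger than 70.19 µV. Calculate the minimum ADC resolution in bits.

16 bits

Number of steps required ≥ 2.5 V / 70.19 µV = 35617.61.
Need 2^N ≥ 35617.61; 2^15 = 32768, 2^16 = 65536.
Minimum N = 16.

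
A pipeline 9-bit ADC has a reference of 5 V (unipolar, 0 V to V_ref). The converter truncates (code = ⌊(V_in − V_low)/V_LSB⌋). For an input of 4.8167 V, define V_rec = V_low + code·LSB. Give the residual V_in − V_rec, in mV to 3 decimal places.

LSB = 5/2^9 = 9.766 mV.
(4.8167 − 0)/0.00976562 = 493.2301; ⌊·⌋ gives code 493.
V_rec = 0 + 493·0.00976562 = 4.8144531 V.
Error = 4.8167 − 4.8144531 = 0.00224688 V = 2.247 mV.

2.247 mV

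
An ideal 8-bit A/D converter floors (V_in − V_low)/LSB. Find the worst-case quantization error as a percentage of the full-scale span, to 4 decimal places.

0.3906 %

Truncating → worst-case error = 1 LSB = V_FS/2^8, so 100/256 = 0.390625 % of full scale.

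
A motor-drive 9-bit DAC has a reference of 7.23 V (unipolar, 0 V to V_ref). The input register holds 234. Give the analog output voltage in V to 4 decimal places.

LSB = 7.23 V / 2^9 = 14.121 mV.
V_out = 0 + 234 × 0.0141211 V = 3.30434 V.

3.3043 V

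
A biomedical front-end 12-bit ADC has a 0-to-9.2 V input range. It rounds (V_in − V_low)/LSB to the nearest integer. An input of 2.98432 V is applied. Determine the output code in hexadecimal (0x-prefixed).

code 0x531 (decimal 1329)

With 4096 levels over 9.2 V, one step is 2.246 mV.
(2.98432 − 0) / 0.00224609 = 1328.671 LSBs.
So the output code is 1329.
In hexadecimal (0x-prefixed): 0x531.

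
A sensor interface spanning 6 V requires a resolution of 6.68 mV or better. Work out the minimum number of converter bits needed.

10 bits

Number of steps required ≥ 6 V / 6.68 mV = 898.20.
Need 2^N ≥ 898.20; 2^9 = 512, 2^10 = 1024.
Minimum N = 10.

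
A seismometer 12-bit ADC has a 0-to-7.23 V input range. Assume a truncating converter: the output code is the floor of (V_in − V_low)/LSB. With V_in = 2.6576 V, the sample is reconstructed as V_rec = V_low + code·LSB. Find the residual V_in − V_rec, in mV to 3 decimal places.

1.069 mV

Step size: 7.23 V ÷ 2^12 = 1.765 mV.
(V_in − V_low)/LSB = (2.6576 − 0)/0.00176514 = 1505.6058 → code 1505 (floor).
Reconstructed: 2.6565308 V.
V_in − V_rec = 0.00106924 V = 1.069 mV.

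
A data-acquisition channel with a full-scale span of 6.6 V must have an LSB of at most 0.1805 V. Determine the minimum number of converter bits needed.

6 bits

Number of steps required ≥ 6.6 V / 0.1805 V = 36.57.
Need 2^N ≥ 36.57; 2^5 = 32, 2^6 = 64.
Minimum N = 6.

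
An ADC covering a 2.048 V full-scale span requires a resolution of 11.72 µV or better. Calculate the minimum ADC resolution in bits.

Number of steps required ≥ 2.048 V / 11.72 µV = 174744.03.
Need 2^N ≥ 174744.03; 2^17 = 131072, 2^18 = 262144.
Minimum N = 18.

18 bits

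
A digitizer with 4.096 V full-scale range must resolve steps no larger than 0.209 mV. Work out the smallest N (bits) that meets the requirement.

15 bits

Number of steps required ≥ 4.096 V / 0.209 mV = 19598.09.
Need 2^N ≥ 19598.09; 2^14 = 16384, 2^15 = 32768.
Minimum N = 15.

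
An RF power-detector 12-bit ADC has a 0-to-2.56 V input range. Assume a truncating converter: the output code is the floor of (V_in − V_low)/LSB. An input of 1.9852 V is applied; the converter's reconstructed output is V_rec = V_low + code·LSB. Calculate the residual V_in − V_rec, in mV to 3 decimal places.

LSB = 2.56/2^12 = 0.625 mV.
(1.9852 − 0)/0.000625 = 3176.3200; ⌊·⌋ gives code 3176.
Reconstructed: 1.985 V.
Error = 1.9852 − 1.985 = 0.0002 V = 0.200 mV.

0.200 mV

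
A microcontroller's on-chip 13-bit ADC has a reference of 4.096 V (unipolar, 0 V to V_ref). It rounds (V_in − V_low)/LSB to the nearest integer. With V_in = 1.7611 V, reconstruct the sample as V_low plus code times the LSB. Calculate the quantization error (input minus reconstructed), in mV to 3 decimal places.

0.100 mV

Step size: 4.096 V ÷ 2^13 = 0.500 mV.
(V_in − V_low)/LSB = (1.7611 − 0)/0.0005 = 3522.2000 → code 3522 (round).
Reconstructed: 1.761 V.
V_in − V_rec = 0.0001 V = 0.100 mV.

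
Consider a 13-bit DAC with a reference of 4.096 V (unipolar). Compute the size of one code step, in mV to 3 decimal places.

Full-scale span = 4.096 V.
LSB = 4.096 / 2^13 = 4.096 / 8192 = 0.0005 V = 0.500 mV.

0.500 mV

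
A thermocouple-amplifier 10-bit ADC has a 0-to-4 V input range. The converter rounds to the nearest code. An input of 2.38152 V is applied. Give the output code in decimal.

code 610

With 1024 levels over 4 V, one step is 3.906 mV.
(V_in − V_low)/LSB = (2.38152 − 0) / 0.00390625 = 609.669.
round(609.669) = 610.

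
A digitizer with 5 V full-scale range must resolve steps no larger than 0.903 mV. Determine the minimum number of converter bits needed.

Number of steps required ≥ 5 V / 0.903 mV = 5537.10.
Need 2^N ≥ 5537.10; 2^12 = 4096, 2^13 = 8192.
Minimum N = 13.

13 bits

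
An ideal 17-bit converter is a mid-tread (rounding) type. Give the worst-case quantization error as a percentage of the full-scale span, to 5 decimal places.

0.00038 %

Rounding → worst-case error = ½ LSB = V_FS/2^18, so 100/262144 = 0.00038147 % of full scale.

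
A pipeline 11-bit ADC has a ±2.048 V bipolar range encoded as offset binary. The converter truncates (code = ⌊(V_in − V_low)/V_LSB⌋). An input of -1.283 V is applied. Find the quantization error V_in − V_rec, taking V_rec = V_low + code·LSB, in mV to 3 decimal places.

1.000 mV

LSB = 4.096/2^11 = 2.000 mV.
(-1.283 − (−2.048))/0.002 = 382.5000; ⌊·⌋ gives code 382.
Reconstructed: -1.284 V.
V_in − V_rec = 0.001 V = 1.000 mV.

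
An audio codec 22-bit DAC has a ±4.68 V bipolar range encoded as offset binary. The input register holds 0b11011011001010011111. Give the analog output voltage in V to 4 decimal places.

-2.6767 V

LSB = 9.36 V / 2^22 = 2.23 µV.
Code 0b11011011001010011111 = 897695 decimal.
V_out = (−4.68) + 897695 × 2.2316e-06 V = -2.67671 V.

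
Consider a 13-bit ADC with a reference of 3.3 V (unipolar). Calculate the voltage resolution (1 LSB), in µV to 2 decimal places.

Full-scale span = 3.3 V.
LSB = 3.3 / 2^13 = 3.3 / 8192 = 0.000402832 V = 402.83 µV.

402.83 µV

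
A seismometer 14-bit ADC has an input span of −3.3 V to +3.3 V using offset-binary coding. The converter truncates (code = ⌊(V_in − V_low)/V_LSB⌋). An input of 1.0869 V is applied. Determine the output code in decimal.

code 10890

LSB = 6.6 V / 16384 = 402.83 µV.
(V_in − V_low)/LSB = (1.0869 − (−3.3)) / 0.000402832 = 10890.147.
Floor → code 10890.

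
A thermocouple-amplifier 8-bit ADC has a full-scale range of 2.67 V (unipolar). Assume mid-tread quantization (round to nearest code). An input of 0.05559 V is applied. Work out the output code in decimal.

Full-scale span = 2.67 V; LSB = 2.67/2^8 = 10.430 mV.
Input sits at 5.330 steps above V_low.
So the output code is 5.

code 5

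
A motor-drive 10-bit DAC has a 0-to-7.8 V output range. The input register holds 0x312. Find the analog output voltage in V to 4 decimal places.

LSB = 7.8 V / 2^10 = 7.617 mV.
Code 0x312 = 786 decimal.
V_out = 0 + 786 × 0.00761719 V = 5.98711 V.

5.9871 V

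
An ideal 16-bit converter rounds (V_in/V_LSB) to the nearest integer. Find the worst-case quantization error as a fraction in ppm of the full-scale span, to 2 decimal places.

7.63 ppm

Rounding → worst-case error = ½ LSB = V_FS/2^17, so 1e+06/131072 = 7.62939 ppm of full scale.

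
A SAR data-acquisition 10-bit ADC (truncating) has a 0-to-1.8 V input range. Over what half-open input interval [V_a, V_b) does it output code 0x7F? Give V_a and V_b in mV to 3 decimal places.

LSB = 1.8/2^10 = 1.758 mV.
Code 0x7F = 127 decimal.
V_a = V_low + 127·LSB = 0.223242 V; V_b = V_low + 128·LSB = 0.225 V.

[223.242 mV, 225.000 mV)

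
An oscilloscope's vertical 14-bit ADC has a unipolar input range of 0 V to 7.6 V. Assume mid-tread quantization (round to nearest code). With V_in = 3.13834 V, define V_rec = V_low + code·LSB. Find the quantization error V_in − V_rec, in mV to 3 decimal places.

-0.185 mV

LSB = 7.6/2^14 = 463.87 µV.
Scaled input = 6765.6003 LSBs, so code = 6766.
V_rec = 0 + 6766·0.000463867 = 3.1385254 V.
V_in − V_rec = -0.000185391 V = -0.185 mV.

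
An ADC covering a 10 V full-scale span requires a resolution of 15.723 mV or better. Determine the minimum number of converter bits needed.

Number of steps required ≥ 10 V / 15.723 mV = 636.01.
Need 2^N ≥ 636.01; 2^9 = 512, 2^10 = 1024.
Minimum N = 10.

10 bits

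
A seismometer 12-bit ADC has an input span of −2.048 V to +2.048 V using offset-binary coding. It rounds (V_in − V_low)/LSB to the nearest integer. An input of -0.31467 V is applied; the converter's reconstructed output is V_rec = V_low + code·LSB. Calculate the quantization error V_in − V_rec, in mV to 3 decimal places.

0.330 mV

LSB = 4.096/2^12 = 1.000 mV.
Scaled input = 1733.3300 LSBs, so code = 1733.
V_rec = (−2.048) + 1733·0.001 = -0.315 V.
Error = -0.31467 − (−0.315) = 0.00033 V = 0.330 mV.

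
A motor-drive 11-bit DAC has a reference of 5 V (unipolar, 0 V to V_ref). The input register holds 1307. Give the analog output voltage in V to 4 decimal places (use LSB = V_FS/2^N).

LSB = 5 V / 2^11 = 2.441 mV.
V_out = 0 + 1307 × 0.00244141 V = 3.19092 V.

3.1909 V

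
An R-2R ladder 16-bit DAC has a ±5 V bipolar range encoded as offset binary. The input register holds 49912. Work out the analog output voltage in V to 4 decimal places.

2.6160 V

LSB = 10 V / 2^16 = 152.59 µV.
V_out = (−5) + 49912 × 0.000152588 V = 2.61597 V.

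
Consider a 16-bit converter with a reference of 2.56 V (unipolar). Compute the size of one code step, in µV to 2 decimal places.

Full-scale span = 2.56 V.
LSB = 2.56 / 2^16 = 2.56 / 65536 = 3.90625e-05 V = 39.06 µV.

39.06 µV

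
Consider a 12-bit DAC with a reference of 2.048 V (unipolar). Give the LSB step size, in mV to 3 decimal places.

0.500 mV

Full-scale span = 2.048 V.
LSB = 2.048 / 2^12 = 2.048 / 4096 = 0.0005 V = 0.500 mV.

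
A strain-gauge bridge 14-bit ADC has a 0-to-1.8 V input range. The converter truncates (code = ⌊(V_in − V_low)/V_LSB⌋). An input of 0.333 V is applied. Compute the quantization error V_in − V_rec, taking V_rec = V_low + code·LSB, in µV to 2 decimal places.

4.39 µV

LSB = 1.8/2^14 = 109.86 µV.
Scaled input = 3031.0400 LSBs, so code = 3031.
V_rec = 0 + 3031·0.000109863 = 0.33299561 V.
V_in − V_rec = 4.39453e-06 V = 4.39 µV.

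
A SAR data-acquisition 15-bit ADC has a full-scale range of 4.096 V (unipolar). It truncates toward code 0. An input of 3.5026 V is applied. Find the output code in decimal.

code 28020

LSB = 4.096 V / 32768 = 125.00 µV.
Input sits at 28020.800 steps above V_low.
Floor → code 28020.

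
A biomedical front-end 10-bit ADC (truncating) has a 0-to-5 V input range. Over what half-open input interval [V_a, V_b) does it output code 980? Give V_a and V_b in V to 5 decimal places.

[4.78516 V, 4.79004 V)

LSB = 5/2^10 = 4.883 mV.
V_a = V_low + 980·LSB = 4.78516 V; V_b = V_low + 981·LSB = 4.79004 V.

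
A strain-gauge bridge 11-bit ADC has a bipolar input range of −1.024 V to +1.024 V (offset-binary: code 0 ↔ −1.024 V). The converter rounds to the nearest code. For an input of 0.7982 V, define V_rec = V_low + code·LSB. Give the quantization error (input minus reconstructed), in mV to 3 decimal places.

0.200 mV

Step size: 2.048 V ÷ 2^11 = 1.000 mV.
(0.7982 − (−1.024))/0.001 = 1822.2000; round gives code 1822.
V_rec = (−1.024) + 1822·0.001 = 0.798 V.
Difference: 0.0002 V → 0.200 mV.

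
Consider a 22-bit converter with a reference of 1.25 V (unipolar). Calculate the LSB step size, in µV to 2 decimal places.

0.30 µV

Full-scale span = 1.25 V.
LSB = 1.25 / 2^22 = 1.25 / 4194304 = 2.98023e-07 V = 0.30 µV.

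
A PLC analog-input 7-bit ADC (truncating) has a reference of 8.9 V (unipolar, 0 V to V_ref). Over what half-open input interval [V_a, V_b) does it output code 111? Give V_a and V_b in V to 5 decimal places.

[7.71797 V, 7.78750 V)

LSB = 8.9/2^7 = 69.531 mV.
V_a = V_low + 111·LSB = 7.71797 V; V_b = V_low + 112·LSB = 7.7875 V.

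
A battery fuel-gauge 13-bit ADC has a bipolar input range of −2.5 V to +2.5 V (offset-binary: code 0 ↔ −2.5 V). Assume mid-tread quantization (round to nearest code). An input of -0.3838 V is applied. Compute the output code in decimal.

code 3467

LSB = 5 V / 8192 = 0.610 mV.
Input sits at 3467.182 steps above V_low.
Round → code 3467.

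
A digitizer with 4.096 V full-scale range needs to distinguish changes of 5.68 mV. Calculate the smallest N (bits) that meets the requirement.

10 bits

Number of steps required ≥ 4.096 V / 5.68 mV = 721.13.
Need 2^N ≥ 721.13; 2^9 = 512, 2^10 = 1024.
Minimum N = 10.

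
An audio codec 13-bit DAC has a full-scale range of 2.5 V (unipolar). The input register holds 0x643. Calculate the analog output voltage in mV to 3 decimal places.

LSB = 2.5 V / 2^13 = 305.18 µV.
Code 0x643 = 1603 decimal.
V_out = 0 + 1603 × 0.000305176 V = 0.489197 V.
= 489.197 mV.

489.197 mV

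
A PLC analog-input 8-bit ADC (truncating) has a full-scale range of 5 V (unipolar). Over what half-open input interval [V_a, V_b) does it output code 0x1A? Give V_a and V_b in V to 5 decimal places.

[0.50781 V, 0.52734 V)

LSB = 5/2^8 = 19.531 mV.
Code 0x1A = 26 decimal.
V_a = V_low + 26·LSB = 0.507812 V; V_b = V_low + 27·LSB = 0.527344 V.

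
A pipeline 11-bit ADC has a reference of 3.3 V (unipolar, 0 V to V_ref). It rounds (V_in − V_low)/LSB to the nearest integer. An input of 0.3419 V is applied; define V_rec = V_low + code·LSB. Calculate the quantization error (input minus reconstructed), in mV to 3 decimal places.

One LSB is 3.3 V / 2048 = 1.611 mV.
(0.3419 − 0)/0.00161133 = 212.1852; round gives code 212.
Reconstructed: 0.34160156 V.
Error = 0.3419 − 0.34160156 = 0.000298437 V = 0.298 mV.

0.298 mV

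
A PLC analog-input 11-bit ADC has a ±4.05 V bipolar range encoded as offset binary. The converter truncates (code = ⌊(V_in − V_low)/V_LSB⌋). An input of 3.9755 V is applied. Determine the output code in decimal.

code 2029

LSB = 8.1 V / 2048 = 3.955 mV.
(V_in − V_low)/LSB = (3.9755 − (−4.05)) / 0.00395508 = 2029.163.
So the output code is 2029.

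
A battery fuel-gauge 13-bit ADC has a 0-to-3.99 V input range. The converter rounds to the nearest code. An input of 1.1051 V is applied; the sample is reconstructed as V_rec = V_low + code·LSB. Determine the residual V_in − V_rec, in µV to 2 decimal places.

One LSB is 3.99 V / 8192 = 487.06 µV.
Scaled input = 2268.9171 LSBs, so code = 2269.
Reconstructed: 1.1051404 V.
V_in − V_rec = -4.03809e-05 V = -40.38 µV.

-40.38 µV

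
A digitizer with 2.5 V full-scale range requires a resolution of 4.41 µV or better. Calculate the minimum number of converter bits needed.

20 bits

Number of steps required ≥ 2.5 V / 4.41 µV = 566893.42.
Need 2^N ≥ 566893.42; 2^19 = 524288, 2^20 = 1048576.
Minimum N = 20.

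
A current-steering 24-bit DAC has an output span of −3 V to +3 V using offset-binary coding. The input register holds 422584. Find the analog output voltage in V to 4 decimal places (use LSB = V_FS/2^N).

-2.8489 V

LSB = 6 V / 2^24 = 0.36 µV.
V_out = (−3) + 422584 × 3.57628e-07 V = -2.84887 V.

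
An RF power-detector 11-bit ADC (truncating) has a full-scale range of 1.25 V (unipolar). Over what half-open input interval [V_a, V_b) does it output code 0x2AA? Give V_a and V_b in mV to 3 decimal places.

[416.260 mV, 416.870 mV)

LSB = 1.25/2^11 = 0.610 mV.
Code 0x2AA = 682 decimal.
V_a = V_low + 682·LSB = 0.41626 V; V_b = V_low + 683·LSB = 0.41687 V.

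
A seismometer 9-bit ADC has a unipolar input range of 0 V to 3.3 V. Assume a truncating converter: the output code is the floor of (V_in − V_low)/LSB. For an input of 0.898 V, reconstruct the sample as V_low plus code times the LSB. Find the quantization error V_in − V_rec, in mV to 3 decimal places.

2.102 mV

One LSB is 3.3 V / 512 = 6.445 mV.
(V_in − V_low)/LSB = (0.898 − 0)/0.00644531 = 139.3261 → code 139 (floor).
V_rec = 0 + 139·0.00644531 = 0.89589844 V.
V_in − V_rec = 0.00210156 V = 2.102 mV.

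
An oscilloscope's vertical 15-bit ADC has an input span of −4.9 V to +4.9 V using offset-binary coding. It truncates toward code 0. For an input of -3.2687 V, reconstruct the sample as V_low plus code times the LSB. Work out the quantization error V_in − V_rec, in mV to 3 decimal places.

Step size: 9.8 V ÷ 2^15 = 299.07 µV.
Scaled input = 5454.5345 LSBs, so code = 5454.
V_rec = (−4.9) + 5454·0.000299072 = -3.2688599 V.
Error = -3.2687 − (−3.2688599) = 0.000159863 V = 0.160 mV.

0.160 mV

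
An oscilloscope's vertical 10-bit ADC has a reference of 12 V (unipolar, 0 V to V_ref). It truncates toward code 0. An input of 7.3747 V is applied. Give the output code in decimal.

code 629

LSB = 12 V / 1024 = 11.719 mV.
(V_in − V_low)/LSB = (7.3747 − 0) / 0.0117188 = 629.308.
Floor → code 629.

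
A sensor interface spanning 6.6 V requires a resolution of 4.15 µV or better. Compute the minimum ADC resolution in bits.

21 bits

Number of steps required ≥ 6.6 V / 4.15 µV = 1590361.45.
Need 2^N ≥ 1590361.45; 2^20 = 1048576, 2^21 = 2097152.
Minimum N = 21.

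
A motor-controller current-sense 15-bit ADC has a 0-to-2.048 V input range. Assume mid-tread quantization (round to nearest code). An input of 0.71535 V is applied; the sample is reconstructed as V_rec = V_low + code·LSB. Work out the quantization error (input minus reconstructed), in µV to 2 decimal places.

-25.00 µV

One LSB is 2.048 V / 32768 = 62.50 µV.
Scaled input = 11445.6000 LSBs, so code = 11446.
V_rec = 0 + 11446·6.25e-05 = 0.715375 V.
Error = 0.71535 − 0.715375 = -2.5e-05 V = -25.00 µV.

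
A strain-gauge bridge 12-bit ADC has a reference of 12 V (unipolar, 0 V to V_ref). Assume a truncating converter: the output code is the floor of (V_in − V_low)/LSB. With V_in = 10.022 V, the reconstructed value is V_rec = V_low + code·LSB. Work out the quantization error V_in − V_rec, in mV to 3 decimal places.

2.469 mV

LSB = 12/2^12 = 2.930 mV.
Scaled input = 3420.8427 LSBs, so code = 3420.
Reconstructed: 10.019531 V.
Error = 10.022 − 10.019531 = 0.00246875 V = 2.469 mV.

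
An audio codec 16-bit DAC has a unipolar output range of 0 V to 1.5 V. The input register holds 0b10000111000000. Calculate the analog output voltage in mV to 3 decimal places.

197.754 mV

LSB = 1.5 V / 2^16 = 22.89 µV.
Code 0b10000111000000 = 8640 decimal.
V_out = 0 + 8640 × 2.28882e-05 V = 0.197754 V.
= 197.754 mV.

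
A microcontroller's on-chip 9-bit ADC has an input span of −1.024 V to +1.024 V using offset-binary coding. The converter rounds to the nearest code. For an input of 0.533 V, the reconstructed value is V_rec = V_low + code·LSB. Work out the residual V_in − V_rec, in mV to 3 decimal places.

1.000 mV

Step size: 2.048 V ÷ 2^9 = 4.000 mV.
Scaled input = 389.2500 LSBs, so code = 389.
V_rec = (−1.024) + 389·0.004 = 0.532 V.
V_in − V_rec = 0.001 V = 1.000 mV.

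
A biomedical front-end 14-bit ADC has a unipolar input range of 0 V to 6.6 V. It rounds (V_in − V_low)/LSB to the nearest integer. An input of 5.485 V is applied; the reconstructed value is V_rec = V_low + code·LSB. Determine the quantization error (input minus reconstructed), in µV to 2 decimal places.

39.06 µV

Step size: 6.6 V ÷ 2^14 = 402.83 µV.
(V_in − V_low)/LSB = (5.485 − 0)/0.000402832 = 13616.0970 → code 13616 (round).
Reconstructed: 5.4849609 V.
V_in − V_rec = 3.90625e-05 V = 39.06 µV.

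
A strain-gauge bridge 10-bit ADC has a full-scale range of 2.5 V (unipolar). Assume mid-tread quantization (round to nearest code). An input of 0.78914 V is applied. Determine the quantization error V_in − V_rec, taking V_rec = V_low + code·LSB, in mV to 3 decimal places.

0.566 mV

LSB = 2.5/2^10 = 2.441 mV.
Scaled input = 323.2317 LSBs, so code = 323.
Code 323 maps back to 0 + 323×0.00244141 V = 0.78857422 V.
Difference: 0.000565781 V → 0.566 mV.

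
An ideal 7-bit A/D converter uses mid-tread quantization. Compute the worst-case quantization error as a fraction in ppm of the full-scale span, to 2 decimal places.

Rounding → worst-case error = ½ LSB = V_FS/2^8, so 1e+06/256 = 3906.25 ppm of full scale.

3906.25 ppm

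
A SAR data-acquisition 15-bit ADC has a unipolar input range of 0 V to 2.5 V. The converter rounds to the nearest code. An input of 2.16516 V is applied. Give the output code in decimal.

LSB = 2.5 V / 32768 = 76.29 µV.
(2.16516 − 0) / 7.62939e-05 = 28379.185 LSBs.
So the output code is 28379.

code 28379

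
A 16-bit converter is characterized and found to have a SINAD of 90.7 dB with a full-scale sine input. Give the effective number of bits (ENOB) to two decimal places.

ENOB = (SINAD − 1.76) / 6.02 = (90.7 − 1.76)/6.02 = 14.774.

14.77 bits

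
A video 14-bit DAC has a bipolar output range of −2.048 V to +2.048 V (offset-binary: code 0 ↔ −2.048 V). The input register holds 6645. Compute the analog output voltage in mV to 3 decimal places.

LSB = 4.096 V / 2^14 = 250.00 µV.
V_out = (−2.048) + 6645 × 0.00025 V = -0.38675 V.
= -386.750 mV.

-386.750 mV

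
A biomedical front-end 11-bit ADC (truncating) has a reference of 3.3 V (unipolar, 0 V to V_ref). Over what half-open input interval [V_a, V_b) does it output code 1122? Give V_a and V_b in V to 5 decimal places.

LSB = 3.3/2^11 = 1.611 mV.
V_a = V_low + 1122·LSB = 1.80791 V; V_b = V_low + 1123·LSB = 1.80952 V.

[1.80791 V, 1.80952 V)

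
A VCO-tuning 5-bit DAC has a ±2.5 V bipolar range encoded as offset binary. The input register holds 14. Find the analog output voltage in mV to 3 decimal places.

LSB = 5 V / 2^5 = 156.250 mV.
V_out = (−2.5) + 14 × 0.15625 V = -0.3125 V.
= -312.500 mV.

-312.500 mV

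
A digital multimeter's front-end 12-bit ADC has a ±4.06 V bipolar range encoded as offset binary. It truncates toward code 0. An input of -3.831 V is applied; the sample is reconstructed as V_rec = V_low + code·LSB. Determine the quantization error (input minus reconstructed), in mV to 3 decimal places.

LSB = 8.12/2^12 = 1.982 mV.
(-3.831 − (−4.06))/0.00198242 = 115.5153; ⌊·⌋ gives code 115.
Reconstructed: -3.8320215 V.
V_in − V_rec = 0.00102148 V = 1.021 mV.

1.021 mV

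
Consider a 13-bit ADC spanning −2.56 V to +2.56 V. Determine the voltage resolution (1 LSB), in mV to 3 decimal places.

Full-scale span = 5.12 V.
LSB = 5.12 / 2^13 = 5.12 / 8192 = 0.000625 V = 0.625 mV.

0.625 mV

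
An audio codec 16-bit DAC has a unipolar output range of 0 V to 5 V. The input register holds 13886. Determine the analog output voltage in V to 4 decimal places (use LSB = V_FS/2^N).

1.0594 V

LSB = 5 V / 2^16 = 76.29 µV.
V_out = 0 + 13886 × 7.62939e-05 V = 1.05942 V.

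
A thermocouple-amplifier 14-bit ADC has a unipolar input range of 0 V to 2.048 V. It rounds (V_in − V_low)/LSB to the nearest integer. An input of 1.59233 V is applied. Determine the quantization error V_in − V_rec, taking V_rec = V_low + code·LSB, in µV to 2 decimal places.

-45.00 µV

Step size: 2.048 V ÷ 2^14 = 125.00 µV.
(V_in − V_low)/LSB = (1.59233 − 0)/0.000125 = 12738.6400 → code 12739 (round).
Code 12739 maps back to 0 + 12739×0.000125 V = 1.592375 V.
V_in − V_rec = -4.5e-05 V = -45.00 µV.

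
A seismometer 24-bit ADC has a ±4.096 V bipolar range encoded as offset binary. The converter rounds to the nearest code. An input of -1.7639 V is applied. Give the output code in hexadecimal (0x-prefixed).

LSB = 8.192 V / 16777216 = 0.49 µV.
Input sits at 4776140.800 steps above V_low.
round(4776140.800) = 4776141.
In hexadecimal (0x-prefixed): 0x48E0CD.

code 0x48E0CD (decimal 4776141)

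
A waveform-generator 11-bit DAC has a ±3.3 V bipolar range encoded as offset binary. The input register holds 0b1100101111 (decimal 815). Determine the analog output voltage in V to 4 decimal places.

LSB = 6.6 V / 2^11 = 3.223 mV.
Code 0b1100101111 = 815 decimal.
V_out = (−3.3) + 815 × 0.00322266 V = -0.673535 V.

-0.6735 V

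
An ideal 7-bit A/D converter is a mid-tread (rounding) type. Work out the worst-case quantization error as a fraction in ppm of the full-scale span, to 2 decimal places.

Rounding → worst-case error = ½ LSB = V_FS/2^8, so 1e+06/256 = 3906.25 ppm of full scale.

3906.25 ppm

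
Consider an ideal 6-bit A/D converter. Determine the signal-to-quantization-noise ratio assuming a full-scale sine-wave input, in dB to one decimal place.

SNR ≈ 6.02·N + 1.76 dB = 6.02·6 + 1.76 = 37.88 dB.

37.9 dB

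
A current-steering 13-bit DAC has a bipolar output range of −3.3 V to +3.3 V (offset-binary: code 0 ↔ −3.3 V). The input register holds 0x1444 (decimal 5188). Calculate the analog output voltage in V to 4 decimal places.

0.8798 V

LSB = 6.6 V / 2^13 = 0.806 mV.
Code 0x1444 = 5188 decimal.
V_out = (−3.3) + 5188 × 0.000805664 V = 0.879785 V.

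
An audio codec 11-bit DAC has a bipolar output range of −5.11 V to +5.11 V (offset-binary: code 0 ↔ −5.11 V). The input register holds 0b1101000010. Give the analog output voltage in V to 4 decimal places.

-0.9481 V

LSB = 10.22 V / 2^11 = 4.990 mV.
Code 0b1101000010 = 834 decimal.
V_out = (−5.11) + 834 × 0.00499023 V = -0.948145 V.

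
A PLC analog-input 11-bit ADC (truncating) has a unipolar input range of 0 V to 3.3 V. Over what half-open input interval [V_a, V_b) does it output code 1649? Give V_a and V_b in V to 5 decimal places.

LSB = 3.3/2^11 = 1.611 mV.
V_a = V_low + 1649·LSB = 2.65708 V; V_b = V_low + 1650·LSB = 2.65869 V.

[2.65708 V, 2.65869 V)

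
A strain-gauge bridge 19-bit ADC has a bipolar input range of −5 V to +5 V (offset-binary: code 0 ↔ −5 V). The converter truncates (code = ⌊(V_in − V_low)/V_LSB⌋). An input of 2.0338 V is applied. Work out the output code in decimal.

Full-scale span = 10 V; LSB = 10/2^19 = 19.07 µV.
Input sits at 368773.693 steps above V_low.
⌊·⌋(368773.693) = 368773.

code 368773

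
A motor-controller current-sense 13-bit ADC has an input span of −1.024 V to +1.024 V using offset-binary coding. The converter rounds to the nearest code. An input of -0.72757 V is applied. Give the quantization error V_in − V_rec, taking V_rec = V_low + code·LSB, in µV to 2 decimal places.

-70.00 µV

One LSB is 2.048 V / 8192 = 250.00 µV.
(V_in − V_low)/LSB = (-0.72757 − (−1.024))/0.00025 = 1185.7200 → code 1186 (round).
Code 1186 maps back to (−1.024) + 1186×0.00025 V = -0.7275 V.
Error = -0.72757 − (−0.7275) = -7e-05 V = -70.00 µV.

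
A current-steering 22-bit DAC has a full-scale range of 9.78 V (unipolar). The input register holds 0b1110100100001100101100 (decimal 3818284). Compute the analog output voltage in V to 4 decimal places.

8.9032 V

LSB = 9.78 V / 2^22 = 2.33 µV.
Code 0b1110100100001100101100 = 3818284 decimal.
V_out = 0 + 3818284 × 2.33173e-06 V = 8.90322 V.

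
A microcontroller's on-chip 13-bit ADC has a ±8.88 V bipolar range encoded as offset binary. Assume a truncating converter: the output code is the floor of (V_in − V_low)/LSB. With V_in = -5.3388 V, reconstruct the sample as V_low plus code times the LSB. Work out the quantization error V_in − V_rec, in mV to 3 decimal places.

LSB = 17.76/2^13 = 2.168 mV.
(V_in − V_low)/LSB = (-5.3388 − (−8.88))/0.00216797 = 1633.4184 → code 1633 (floor).
Reconstructed: -5.339707 V.
Error = -5.3388 − (−5.339707) = 0.000907031 V = 0.907 mV.

0.907 mV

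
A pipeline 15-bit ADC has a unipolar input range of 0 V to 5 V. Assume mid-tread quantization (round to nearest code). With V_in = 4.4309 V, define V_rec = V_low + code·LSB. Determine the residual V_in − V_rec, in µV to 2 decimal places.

52.83 µV

Step size: 5 V ÷ 2^15 = 152.59 µV.
(4.4309 − 0)/0.000152588 = 29038.3462; round gives code 29038.
Code 29038 maps back to 0 + 29038×0.000152588 V = 4.4308472 V.
Error = 4.4309 − 4.4308472 = 5.2832e-05 V = 52.83 µV.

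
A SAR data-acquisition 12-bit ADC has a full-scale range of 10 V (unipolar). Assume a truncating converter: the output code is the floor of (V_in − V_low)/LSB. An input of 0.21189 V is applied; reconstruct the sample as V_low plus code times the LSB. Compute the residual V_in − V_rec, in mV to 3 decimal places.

LSB = 10/2^12 = 2.441 mV.
Scaled input = 86.7901 LSBs, so code = 86.
Reconstructed: 0.20996094 V.
V_in − V_rec = 0.00192906 V = 1.929 mV.

1.929 mV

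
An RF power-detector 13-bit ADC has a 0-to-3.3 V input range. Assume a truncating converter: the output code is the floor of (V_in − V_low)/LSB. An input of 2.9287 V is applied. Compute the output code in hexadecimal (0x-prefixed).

code 0x1C66 (decimal 7270)

Full-scale span = 3.3 V; LSB = 3.3/2^13 = 402.83 µV.
(V_in − V_low)/LSB = (2.9287 − 0) / 0.000402832 = 7270.276.
⌊·⌋(7270.276) = 7270.
In hexadecimal (0x-prefixed): 0x1C66.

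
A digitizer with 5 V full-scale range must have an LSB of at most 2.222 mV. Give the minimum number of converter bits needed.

12 bits

Number of steps required ≥ 5 V / 2.222 mV = 2250.23.
Need 2^N ≥ 2250.23; 2^11 = 2048, 2^12 = 4096.
Minimum N = 12.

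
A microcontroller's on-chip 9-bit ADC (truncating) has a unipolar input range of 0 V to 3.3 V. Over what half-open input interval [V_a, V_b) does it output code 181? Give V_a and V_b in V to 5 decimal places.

LSB = 3.3/2^9 = 6.445 mV.
V_a = V_low + 181·LSB = 1.1666 V; V_b = V_low + 182·LSB = 1.17305 V.

[1.16660 V, 1.17305 V)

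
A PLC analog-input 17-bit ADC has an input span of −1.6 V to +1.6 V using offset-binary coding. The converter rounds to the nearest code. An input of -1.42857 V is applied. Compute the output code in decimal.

LSB = 3.2 V / 131072 = 24.41 µV.
(-1.42857 − (−1.6)) / 2.44141e-05 = 7021.773 LSBs.
So the output code is 7022.

code 7022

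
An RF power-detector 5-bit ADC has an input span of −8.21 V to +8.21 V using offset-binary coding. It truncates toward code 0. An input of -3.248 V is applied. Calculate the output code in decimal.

LSB = 16.42 V / 32 = 0.5131 V.
(-3.248 − (−8.21)) / 0.513125 = 9.670 LSBs.
⌊·⌋(9.670) = 9.

code 9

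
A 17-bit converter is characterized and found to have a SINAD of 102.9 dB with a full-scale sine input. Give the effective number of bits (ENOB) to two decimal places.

16.80 bits

ENOB = (SINAD − 1.76) / 6.02 = (102.9 − 1.76)/6.02 = 16.801.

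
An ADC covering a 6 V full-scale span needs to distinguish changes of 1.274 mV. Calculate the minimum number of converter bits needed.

Number of steps required ≥ 6 V / 1.274 mV = 4709.58.
Need 2^N ≥ 4709.58; 2^12 = 4096, 2^13 = 8192.
Minimum N = 13.

13 bits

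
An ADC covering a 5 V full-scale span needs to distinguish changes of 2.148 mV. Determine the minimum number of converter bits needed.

12 bits

Number of steps required ≥ 5 V / 2.148 mV = 2327.75.
Need 2^N ≥ 2327.75; 2^11 = 2048, 2^12 = 4096.
Minimum N = 12.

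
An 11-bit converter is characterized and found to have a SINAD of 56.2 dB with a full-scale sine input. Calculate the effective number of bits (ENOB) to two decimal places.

9.04 bits

ENOB = (SINAD − 1.76) / 6.02 = (56.2 − 1.76)/6.02 = 9.043.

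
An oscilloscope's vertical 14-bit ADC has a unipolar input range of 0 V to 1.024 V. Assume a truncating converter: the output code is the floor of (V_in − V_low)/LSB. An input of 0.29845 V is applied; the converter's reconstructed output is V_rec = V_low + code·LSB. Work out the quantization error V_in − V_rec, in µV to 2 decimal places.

One LSB is 1.024 V / 16384 = 62.50 µV.
Scaled input = 4775.2000 LSBs, so code = 4775.
Reconstructed: 0.2984375 V.
Difference: 1.25e-05 V → 12.50 µV.

12.50 µV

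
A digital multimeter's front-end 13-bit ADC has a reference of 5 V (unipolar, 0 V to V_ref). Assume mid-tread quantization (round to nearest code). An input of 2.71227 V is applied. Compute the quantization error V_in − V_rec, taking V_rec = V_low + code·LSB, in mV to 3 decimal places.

Step size: 5 V ÷ 2^13 = 0.610 mV.
(2.71227 − 0)/0.000610352 = 4443.7832; round gives code 4444.
V_rec = 0 + 4444·0.000610352 = 2.7124023 V.
Difference: -0.000132344 V → -0.132 mV.

-0.132 mV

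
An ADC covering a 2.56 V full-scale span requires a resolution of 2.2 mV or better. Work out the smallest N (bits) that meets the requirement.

Number of steps required ≥ 2.56 V / 2.2 mV = 1163.64.
Need 2^N ≥ 1163.64; 2^10 = 1024, 2^11 = 2048.
Minimum N = 11.

11 bits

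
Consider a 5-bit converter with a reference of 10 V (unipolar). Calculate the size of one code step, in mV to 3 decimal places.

312.500 mV

Full-scale span = 10 V.
LSB = 10 / 2^5 = 10 / 32 = 0.3125 V = 312.500 mV.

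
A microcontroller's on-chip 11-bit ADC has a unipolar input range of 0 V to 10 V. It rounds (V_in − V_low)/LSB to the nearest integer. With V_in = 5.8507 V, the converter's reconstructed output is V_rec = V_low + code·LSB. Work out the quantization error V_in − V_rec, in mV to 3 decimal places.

1.091 mV

LSB = 10/2^11 = 4.883 mV.
(5.8507 − 0)/0.00488281 = 1198.2234; round gives code 1198.
Code 1198 maps back to 0 + 1198×0.00488281 V = 5.8496094 V.
Error = 5.8507 − 5.8496094 = 0.00109063 V = 1.091 mV.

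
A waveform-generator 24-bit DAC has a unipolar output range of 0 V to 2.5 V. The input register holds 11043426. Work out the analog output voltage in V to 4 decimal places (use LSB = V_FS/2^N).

LSB = 2.5 V / 2^24 = 0.15 µV.
V_out = 0 + 11043426 × 1.49012e-07 V = 1.6456 V.

1.6456 V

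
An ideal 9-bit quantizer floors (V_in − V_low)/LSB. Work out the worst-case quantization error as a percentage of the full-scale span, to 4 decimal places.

Truncating → worst-case error = 1 LSB = V_FS/2^9, so 100/512 = 0.195312 % of full scale.

0.1953 %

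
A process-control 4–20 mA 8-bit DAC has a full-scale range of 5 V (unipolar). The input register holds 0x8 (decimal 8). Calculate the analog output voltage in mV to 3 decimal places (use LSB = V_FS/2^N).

LSB = 5 V / 2^8 = 19.531 mV.
Code 0x8 = 8 decimal.
V_out = 0 + 8 × 0.0195312 V = 0.15625 V.
= 156.250 mV.

156.250 mV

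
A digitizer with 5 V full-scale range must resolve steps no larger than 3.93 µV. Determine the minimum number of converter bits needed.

Number of steps required ≥ 5 V / 3.93 µV = 1272264.63.
Need 2^N ≥ 1272264.63; 2^20 = 1048576, 2^21 = 2097152.
Minimum N = 21.

21 bits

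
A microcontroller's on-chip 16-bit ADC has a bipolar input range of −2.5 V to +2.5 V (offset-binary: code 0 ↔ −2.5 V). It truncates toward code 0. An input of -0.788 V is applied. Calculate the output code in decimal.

code 22439

Full-scale span = 5 V; LSB = 5/2^16 = 76.29 µV.
Input sits at 22439.526 steps above V_low.
⌊·⌋(22439.526) = 22439.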